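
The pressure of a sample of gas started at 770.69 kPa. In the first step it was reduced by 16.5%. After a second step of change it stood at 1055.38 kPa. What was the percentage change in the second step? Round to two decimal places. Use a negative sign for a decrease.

64.00%

After the first step: 770.69 × 0.835 = 643.52615.
Second-step multiplier: 1055.38 ÷ 643.52615 ≈ 1.639996.
That is a change of 64.00%.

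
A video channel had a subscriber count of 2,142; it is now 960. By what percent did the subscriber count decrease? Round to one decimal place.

Change: 960 − 2,142 = -1,182.
Relative to the original: -1,182 ÷ 2,142 ≈ -55.2%.
So the subscriber count decreased by 55.2%.

55.2%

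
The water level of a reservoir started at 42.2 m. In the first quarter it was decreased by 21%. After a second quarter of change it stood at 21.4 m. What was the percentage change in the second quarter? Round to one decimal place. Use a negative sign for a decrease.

After the first quarter: 42.2 × 0.79 = 33.338.
Second-quarter multiplier: 21.4 ÷ 33.338 ≈ 0.64191.
That is a change of -35.8%.

-35.8%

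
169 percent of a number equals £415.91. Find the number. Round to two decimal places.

£246.10

£415.91 ÷ 1.69 ≈ £246.10.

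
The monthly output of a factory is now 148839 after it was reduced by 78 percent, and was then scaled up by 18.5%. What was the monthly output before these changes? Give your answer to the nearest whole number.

570921

The overall multiplier applied was 0.22 × 1.185 = 0.2607.
So the original monthly output was 148839 ÷ 0.2607 ≈ 570921.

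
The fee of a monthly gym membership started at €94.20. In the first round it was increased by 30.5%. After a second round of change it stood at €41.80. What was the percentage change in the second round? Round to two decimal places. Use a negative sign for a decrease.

-66.00%

After the first round: €94.20 × 1.305 = €122.931.
Second-round multiplier: €41.80 ÷ €122.931 ≈ 0.340028.
That is a change of -66.00%.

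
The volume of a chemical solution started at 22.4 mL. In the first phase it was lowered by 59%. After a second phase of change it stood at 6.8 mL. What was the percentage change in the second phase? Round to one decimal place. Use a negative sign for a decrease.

-26.0%

After the first phase: 22.4 × 0.41 = 9.184.
Second-phase multiplier: 6.8 ÷ 9.184 ≈ 0.74042.
That is a change of -26.0%.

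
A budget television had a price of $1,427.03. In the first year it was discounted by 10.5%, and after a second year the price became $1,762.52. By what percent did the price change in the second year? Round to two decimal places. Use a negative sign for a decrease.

38.00%

After the first year: $1,427.03 × 0.895 = $1277.19185.
Second-year multiplier: $1,762.52 ÷ $1277.19185 ≈ 1.379996.
That is a change of 38.00%.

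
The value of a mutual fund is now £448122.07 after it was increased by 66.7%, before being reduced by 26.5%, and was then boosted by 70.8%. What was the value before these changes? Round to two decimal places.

The overall multiplier applied was 1.667 × 0.735 × 1.708 = 2.09271846.
So the original value was £448122.07 ÷ 2.09271846 ≈ £214133.95.

£214133.95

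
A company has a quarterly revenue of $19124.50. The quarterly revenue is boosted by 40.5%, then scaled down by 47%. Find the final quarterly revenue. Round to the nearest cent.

Each change multiplies by a factor: 1.405 × 0.53 = 0.74465.
$19124.50 × 0.74465 = $14241.058925 ≈ $14241.06.

$14241.06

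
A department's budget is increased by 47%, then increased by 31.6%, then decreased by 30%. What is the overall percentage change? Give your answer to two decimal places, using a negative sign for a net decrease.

35.42%

A 47% increase multiplies by 1.47.
Then a 31.6% increase: 1.47 × 1.316 = 1.93452.
Then a 30% decrease: 1.93452 × 0.7 = 1.354164.
Overall factor 1.354164, i.e. 35.42%.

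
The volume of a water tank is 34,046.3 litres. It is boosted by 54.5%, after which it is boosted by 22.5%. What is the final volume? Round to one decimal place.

64,436.9 litres

After the 54.5% increase: 34,046.3 × 1.545 = 52601.5335.
After the 22.5% increase: 52601.5335 × 1.225 = 64436.8785375 ≈ 64,436.9.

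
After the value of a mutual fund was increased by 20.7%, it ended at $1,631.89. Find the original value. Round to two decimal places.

The overall multiplier applied was 1.207.
So the original value was $1,631.89 ÷ 1.207 ≈ $1,352.02.

$1,352.02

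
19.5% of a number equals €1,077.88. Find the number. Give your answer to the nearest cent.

€5,527.59

€1,077.88 ÷ 0.195 ≈ €5,527.59.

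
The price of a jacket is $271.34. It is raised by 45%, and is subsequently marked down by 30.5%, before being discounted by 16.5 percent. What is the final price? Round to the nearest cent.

45% increase: $271.34 × 1.45 = $393.443.
Apply the 30.5% decrease: $393.443 × 0.695 = $273.442885.
After the 16.5% decrease: $273.442885 × 0.835 = $228.324808975 ≈ $228.32.

$228.32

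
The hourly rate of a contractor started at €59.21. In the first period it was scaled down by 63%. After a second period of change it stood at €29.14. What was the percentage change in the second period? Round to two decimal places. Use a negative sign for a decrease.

33.01%

After the first period: €59.21 × 0.37 = €21.9077.
Second-period multiplier: €29.14 ÷ €21.9077 ≈ 1.330126.
That is a change of 33.01%.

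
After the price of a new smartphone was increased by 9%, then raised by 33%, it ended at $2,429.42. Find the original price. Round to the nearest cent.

Undoing the 33% increase: $2,429.42 ÷ 1.33 ≈ $1826.631579.
Undoing the 9% increase: $1826.631579 ÷ 1.09 ≈ $1,675.81.

$1,675.81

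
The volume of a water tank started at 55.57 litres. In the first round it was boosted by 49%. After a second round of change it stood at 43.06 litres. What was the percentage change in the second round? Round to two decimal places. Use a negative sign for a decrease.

-47.99%

After the first round: 55.57 × 1.49 = 82.7993.
Second-round multiplier: 43.06 ÷ 82.7993 ≈ 0.520053.
That is a change of -47.99%.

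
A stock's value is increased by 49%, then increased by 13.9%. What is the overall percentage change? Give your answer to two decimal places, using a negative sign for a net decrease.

The combined multiplier is 1.49 × 1.139 = 1.69711.
That corresponds to an increase of 69.71%.

69.71%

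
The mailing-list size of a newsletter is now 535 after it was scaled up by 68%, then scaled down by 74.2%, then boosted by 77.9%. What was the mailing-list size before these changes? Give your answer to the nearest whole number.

694

Undoing the 77.9% increase: 535 ÷ 1.779 ≈ 300.730748.
Undoing the 74.2% decrease: 300.730748 ÷ 0.258 ≈ 1165.623054.
Undoing the 68% increase: 1165.623054 ÷ 1.68 ≈ 694.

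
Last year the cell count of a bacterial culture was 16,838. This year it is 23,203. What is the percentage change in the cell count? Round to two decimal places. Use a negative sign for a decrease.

37.80%

Change: 23,203 − 16,838 = 6,365.
Relative to the original: 6,365 ÷ 16,838 ≈ 37.80%.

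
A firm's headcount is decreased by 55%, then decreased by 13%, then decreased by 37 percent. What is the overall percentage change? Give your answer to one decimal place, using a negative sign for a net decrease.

-75.3%

The combined multiplier is 0.45 × 0.87 × 0.63 = 0.246645.
That corresponds to a decrease of 75.3%.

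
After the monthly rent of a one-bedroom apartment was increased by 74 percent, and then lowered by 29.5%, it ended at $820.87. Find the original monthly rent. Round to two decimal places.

$669.17

The overall multiplier applied was 1.74 × 0.705 = 1.2267.
So the original monthly rent was $820.87 ÷ 1.2267 ≈ $669.17.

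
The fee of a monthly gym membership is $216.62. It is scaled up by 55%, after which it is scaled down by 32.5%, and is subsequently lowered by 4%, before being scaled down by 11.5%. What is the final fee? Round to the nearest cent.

55% increase: $216.62 × 1.55 = $335.761.
After the 32.5% decrease: $335.761 × 0.675 = $226.638675.
After the 4% decrease: $226.638675 × 0.96 = $217.573128.
After the 11.5% decrease: $217.573128 × 0.885 = $192.55221828 ≈ $192.55.

$192.55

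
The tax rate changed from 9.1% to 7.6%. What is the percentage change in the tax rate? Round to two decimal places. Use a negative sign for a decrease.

The change is 7.6 − 9.1 = -1.5 percentage points.
Relative to the original 9.1%, that is -1.5 ÷ 9.1 ≈ -16.48%.

-16.48%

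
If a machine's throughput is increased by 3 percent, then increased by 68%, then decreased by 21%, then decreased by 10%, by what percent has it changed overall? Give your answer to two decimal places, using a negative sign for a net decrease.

23.03%

A 3% increase multiplies by 1.03.
Then a 68% increase: 1.03 × 1.68 = 1.7304.
Then a 21% decrease: 1.7304 × 0.79 = 1.367016.
Then a 10% decrease: 1.367016 × 0.9 = 1.2303144.
Overall factor 1.2303144, i.e. 23.03%.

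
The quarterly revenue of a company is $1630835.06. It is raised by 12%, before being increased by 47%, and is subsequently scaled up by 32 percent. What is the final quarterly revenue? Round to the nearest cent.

Each change multiplies by a factor: 1.12 × 1.47 × 1.32 = 2.173248.
$1630835.06 × 2.173248 = $3544209.03247488 ≈ $3544209.03.

$3544209.03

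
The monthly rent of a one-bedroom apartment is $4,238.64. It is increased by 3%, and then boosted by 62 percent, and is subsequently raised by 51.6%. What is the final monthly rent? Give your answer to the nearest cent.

$10,722.05

After the 3% increase: $4,238.64 × 1.03 = $4365.7992.
After the 62% increase: $4365.7992 × 1.62 = $7072.594704.
After the 51.6% increase: $7072.594704 × 1.516 = $10722.053571264 ≈ $10,722.05.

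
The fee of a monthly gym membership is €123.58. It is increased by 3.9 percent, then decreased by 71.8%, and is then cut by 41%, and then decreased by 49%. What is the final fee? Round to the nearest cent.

€10.90

Each change multiplies by a factor: 1.039 × 0.282 × 0.59 × 0.51 = 0.0881630982.
€123.58 × 0.0881630982 = €10.895195675556 ≈ €10.90.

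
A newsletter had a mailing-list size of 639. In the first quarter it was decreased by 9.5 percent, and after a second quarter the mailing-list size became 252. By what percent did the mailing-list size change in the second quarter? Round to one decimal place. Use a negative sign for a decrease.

After the first quarter: 639 × 0.905 = 578.295.
Second-quarter multiplier: 252 ÷ 578.295 ≈ 0.43576.
That is a change of -56.4%.

-56.4%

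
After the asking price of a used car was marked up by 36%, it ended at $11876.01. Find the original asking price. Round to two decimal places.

The overall multiplier applied was 1.36.
So the original asking price was $11876.01 ÷ 1.36 ≈ $8732.36.

$8732.36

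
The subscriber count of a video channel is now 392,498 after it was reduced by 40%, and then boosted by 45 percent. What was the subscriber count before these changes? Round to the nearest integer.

451,147

Undoing the 45% increase: 392,498 ÷ 1.45 ≈ 270688.275862.
Undoing the 40% decrease: 270688.275862 ÷ 0.6 ≈ 451,147.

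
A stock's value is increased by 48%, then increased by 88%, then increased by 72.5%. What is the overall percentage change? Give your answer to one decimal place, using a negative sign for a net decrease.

380.0%

A 48% increase multiplies by 1.48.
Then an 88% increase: 1.48 × 1.88 = 2.7824.
Then a 72.5% increase: 2.7824 × 1.725 = 4.79964.
Overall factor 4.79964, i.e. 380.0%.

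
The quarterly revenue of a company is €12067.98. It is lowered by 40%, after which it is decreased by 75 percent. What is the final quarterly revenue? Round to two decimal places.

€1810.20

Apply the 40% decrease: €12067.98 × 0.6 = €7240.788.
75% decrease: €7240.788 × 0.25 = €1810.197 ≈ €1810.20.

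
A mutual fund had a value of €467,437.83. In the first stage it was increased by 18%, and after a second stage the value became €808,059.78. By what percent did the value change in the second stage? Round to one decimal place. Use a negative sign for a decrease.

46.5%

After the first stage: €467,437.83 × 1.18 = €551576.6394.
Second-stage multiplier: €808,059.78 ÷ €551576.6394 ≈ 1.465.
That is a change of 46.5%.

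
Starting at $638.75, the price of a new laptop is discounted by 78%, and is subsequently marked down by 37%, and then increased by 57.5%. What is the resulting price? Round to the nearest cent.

After the 78% decrease: $638.75 × 0.22 = $140.525.
37% decrease: $140.525 × 0.63 = $88.53075.
Apply the 57.5% increase: $88.53075 × 1.575 = $139.43593125 ≈ $139.44.

$139.44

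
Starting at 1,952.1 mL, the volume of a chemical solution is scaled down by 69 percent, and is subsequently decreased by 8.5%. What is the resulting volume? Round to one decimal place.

Apply the 69% decrease: 1,952.1 × 0.31 = 605.151.
Apply the 8.5% decrease: 605.151 × 0.915 = 553.713165 ≈ 553.7.

553.7 mL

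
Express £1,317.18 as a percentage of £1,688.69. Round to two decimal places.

78.00%

£1,317.18 ÷ £1,688.69 ≈ 78.00%.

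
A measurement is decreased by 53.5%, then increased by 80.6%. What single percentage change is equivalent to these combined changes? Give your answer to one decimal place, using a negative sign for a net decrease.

The combined multiplier is 0.465 × 1.806 = 0.83979.
That corresponds to a decrease of 16.0%.

-16.0%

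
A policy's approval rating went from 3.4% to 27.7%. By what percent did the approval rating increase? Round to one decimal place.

714.7%

The change is 27.7 − 3.4 = 24.3 percentage points.
Relative to the original 3.4%, that is 24.3 ÷ 3.4 ≈ 714.7%.
So the approval rating rose by 714.7%.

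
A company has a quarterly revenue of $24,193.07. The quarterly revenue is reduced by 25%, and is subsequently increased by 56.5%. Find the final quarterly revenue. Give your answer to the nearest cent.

$28,396.62

Apply the 25% decrease: $24,193.07 × 0.75 = $18144.8025.
After the 56.5% increase: $18144.8025 × 1.565 = $28396.6159125 ≈ $28,396.62.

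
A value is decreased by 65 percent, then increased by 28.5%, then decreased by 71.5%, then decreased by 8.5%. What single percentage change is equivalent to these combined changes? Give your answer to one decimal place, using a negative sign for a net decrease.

A 65% decrease multiplies by 0.35.
Then a 28.5% increase: 0.35 × 1.285 = 0.44975.
Then a 71.5% decrease: 0.44975 × 0.285 = 0.12817875.
Then an 8.5% decrease: 0.12817875 × 0.915 = 0.11728355625.
Overall factor 0.11728355625, i.e. -88.3%.

-88.3%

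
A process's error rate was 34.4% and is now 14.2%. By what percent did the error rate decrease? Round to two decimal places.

58.72%

The change is 14.2 − 34.4 = -20.2 percentage points.
Relative to the original 34.4%, that is -20.2 ÷ 34.4 ≈ -58.72%.
So the error rate fell by 58.72%.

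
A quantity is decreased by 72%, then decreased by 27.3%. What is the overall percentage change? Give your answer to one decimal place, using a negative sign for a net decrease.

A 72% decrease multiplies by 0.28.
Then a 27.3% decrease: 0.28 × 0.727 = 0.20356.
Overall factor 0.20356, i.e. -79.6%.

-79.6%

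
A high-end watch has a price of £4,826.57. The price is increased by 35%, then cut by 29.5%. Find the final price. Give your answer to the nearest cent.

£4,593.69

Apply the 35% increase: £4,826.57 × 1.35 = £6515.8695.
After the 29.5% decrease: £6515.8695 × 0.705 = £4593.6879975 ≈ £4,593.69.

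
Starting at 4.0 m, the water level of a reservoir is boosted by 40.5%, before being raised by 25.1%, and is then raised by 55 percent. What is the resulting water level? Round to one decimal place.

Apply the 40.5% increase: 4.0 × 1.405 = 5.62.
25.1% increase: 5.62 × 1.251 = 7.03062.
After the 55% increase: 7.03062 × 1.55 = 10.897461 ≈ 10.9.

10.9 m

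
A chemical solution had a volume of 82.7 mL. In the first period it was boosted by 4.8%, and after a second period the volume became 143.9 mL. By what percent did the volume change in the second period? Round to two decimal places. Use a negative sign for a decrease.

After the first period: 82.7 × 1.048 = 86.6696.
Second-period multiplier: 143.9 ÷ 86.6696 ≈ 1.660328.
That is a change of 66.03%.

66.03%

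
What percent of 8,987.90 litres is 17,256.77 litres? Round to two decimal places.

192.00%

17,256.77 litres ÷ 8,987.90 litres ≈ 192.00%.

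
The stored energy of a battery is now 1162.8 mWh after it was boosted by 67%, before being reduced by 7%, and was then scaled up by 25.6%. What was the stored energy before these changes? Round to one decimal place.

Undoing the 25.6% increase: 1162.8 ÷ 1.256 ≈ 925.796178.
Undoing the 7% decrease: 925.796178 ÷ 0.93 ≈ 995.479761.
Undoing the 67% increase: 995.479761 ÷ 1.67 ≈ 596.1 mWh.

596.1 mWh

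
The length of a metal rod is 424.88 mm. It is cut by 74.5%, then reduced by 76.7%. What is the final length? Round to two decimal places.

25.24 mm

74.5% decrease: 424.88 × 0.255 = 108.3444.
Apply the 76.7% decrease: 108.3444 × 0.233 = 25.2442452 ≈ 25.24.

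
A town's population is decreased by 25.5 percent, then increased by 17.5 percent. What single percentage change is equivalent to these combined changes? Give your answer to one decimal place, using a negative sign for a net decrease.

-12.5%

The combined multiplier is 0.745 × 1.175 = 0.875375.
That corresponds to a decrease of 12.5%.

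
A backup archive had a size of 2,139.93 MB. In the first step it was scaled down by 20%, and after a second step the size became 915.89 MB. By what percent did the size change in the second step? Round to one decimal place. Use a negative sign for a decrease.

After the first step: 2,139.93 × 0.8 = 1711.944.
Second-step multiplier: 915.89 ÷ 1711.944 ≈ 0.535.
That is a change of -46.5%.

-46.5%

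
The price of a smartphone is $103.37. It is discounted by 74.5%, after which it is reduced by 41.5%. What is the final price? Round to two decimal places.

Each change multiplies by a factor: 0.255 × 0.585 = 0.149175.
$103.37 × 0.149175 = $15.42021975 ≈ $15.42.

$15.42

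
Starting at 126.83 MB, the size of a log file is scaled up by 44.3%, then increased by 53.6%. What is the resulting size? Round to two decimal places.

Each change multiplies by a factor: 1.443 × 1.536 = 2.216448.
126.83 × 2.216448 = 281.11209984 ≈ 281.11.

281.11 MB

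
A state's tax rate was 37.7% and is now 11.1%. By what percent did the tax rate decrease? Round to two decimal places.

70.56%

The change is 11.1 − 37.7 = -26.6 percentage points.
Relative to the original 37.7%, that is -26.6 ÷ 37.7 ≈ -70.56%.
So the tax rate fell by 70.56%.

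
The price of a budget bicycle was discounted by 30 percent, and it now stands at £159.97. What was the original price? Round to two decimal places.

£228.53

The overall multiplier applied was 0.7.
So the original price was £159.97 ÷ 0.7 ≈ £228.53.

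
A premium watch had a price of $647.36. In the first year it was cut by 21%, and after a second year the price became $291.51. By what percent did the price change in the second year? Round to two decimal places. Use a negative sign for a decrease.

After the first year: $647.36 × 0.79 = $511.4144.
Second-year multiplier: $291.51 ÷ $511.4144 ≈ 0.570007.
That is a change of -43.00%.

-43.00%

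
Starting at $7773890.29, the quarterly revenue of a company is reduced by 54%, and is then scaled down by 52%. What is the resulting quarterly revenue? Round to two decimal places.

$1716474.98

54% decrease: $7773890.29 × 0.46 = $3575989.5334.
After the 52% decrease: $3575989.5334 × 0.48 = $1716474.976032 ≈ $1716474.98.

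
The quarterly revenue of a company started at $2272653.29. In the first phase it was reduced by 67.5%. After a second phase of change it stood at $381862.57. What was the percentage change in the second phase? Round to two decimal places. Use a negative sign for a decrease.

After the first phase: $2272653.29 × 0.325 = $738612.31925.
Second-phase multiplier: $381862.57 ÷ $738612.31925 ≈ 0.517.
That is a change of -48.30%.

-48.30%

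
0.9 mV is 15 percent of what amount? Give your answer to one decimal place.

0.9 mV ÷ 0.15 = 6.0 mV.

6.0 mV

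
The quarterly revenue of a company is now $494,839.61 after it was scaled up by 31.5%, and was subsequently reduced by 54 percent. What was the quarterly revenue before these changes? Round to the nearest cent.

$818,051.93

The overall multiplier applied was 1.315 × 0.46 = 0.6049.
So the original quarterly revenue was $494,839.61 ÷ 0.6049 ≈ $818,051.93.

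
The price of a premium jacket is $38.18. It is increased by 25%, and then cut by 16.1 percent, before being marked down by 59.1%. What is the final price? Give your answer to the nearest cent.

$16.38

Each change multiplies by a factor: 1.25 × 0.839 × 0.409 = 0.42893875.
$38.18 × 0.42893875 = $16.376881475 ≈ $16.38.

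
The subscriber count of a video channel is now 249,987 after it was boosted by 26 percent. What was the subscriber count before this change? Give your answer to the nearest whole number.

198,402

The overall multiplier applied was 1.26.
So the original subscriber count was 249,987 ÷ 1.26 ≈ 198,402.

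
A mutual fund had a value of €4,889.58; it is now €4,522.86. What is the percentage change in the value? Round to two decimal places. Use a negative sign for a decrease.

Change: €4,522.86 − €4,889.58 = -€366.72.
Relative to the original: -€366.72 ÷ €4,889.58 ≈ -7.50%.

-7.50%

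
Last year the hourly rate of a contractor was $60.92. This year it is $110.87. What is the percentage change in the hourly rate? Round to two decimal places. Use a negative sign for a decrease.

81.99%

Change: $110.87 − $60.92 = $49.95.
Relative to the original: $49.95 ÷ $60.92 ≈ 81.99%.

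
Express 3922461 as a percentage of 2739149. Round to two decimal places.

143.20%

3922461 ÷ 2739149 ≈ 143.20%.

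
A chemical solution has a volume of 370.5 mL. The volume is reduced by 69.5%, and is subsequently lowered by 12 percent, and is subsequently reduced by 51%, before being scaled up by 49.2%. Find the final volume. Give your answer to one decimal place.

72.7 mL

69.5% decrease: 370.5 × 0.305 = 113.0025.
Apply the 12% decrease: 113.0025 × 0.88 = 99.4422.
Apply the 51% decrease: 99.4422 × 0.49 = 48.726678.
49.2% increase: 48.726678 × 1.492 = 72.700203576 ≈ 72.7.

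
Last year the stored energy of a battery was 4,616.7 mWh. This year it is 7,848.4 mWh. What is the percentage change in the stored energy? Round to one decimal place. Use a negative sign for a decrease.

70.0%

Change: 7,848.4 − 4,616.7 = 3,231.7.
Relative to the original: 3,231.7 ÷ 4,616.7 ≈ 70.0%.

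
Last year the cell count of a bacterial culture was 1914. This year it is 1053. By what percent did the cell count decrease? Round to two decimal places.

Change: 1053 − 1914 = -861.
Relative to the original: -861 ÷ 1914 ≈ -44.98%.
So the cell count decreased by 44.98%.

44.98%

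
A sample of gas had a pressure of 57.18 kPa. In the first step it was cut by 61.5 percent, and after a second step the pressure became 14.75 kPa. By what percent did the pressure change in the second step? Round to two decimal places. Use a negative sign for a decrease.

After the first step: 57.18 × 0.385 = 22.0143.
Second-step multiplier: 14.75 ÷ 22.0143 ≈ 0.670019.
That is a change of -33.00%.

-33.00%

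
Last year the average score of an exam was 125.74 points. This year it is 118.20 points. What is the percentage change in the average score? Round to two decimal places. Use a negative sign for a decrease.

Change: 118.20 − 125.74 = -7.54.
Relative to the original: -7.54 ÷ 125.74 ≈ -6.00%.

-6.00%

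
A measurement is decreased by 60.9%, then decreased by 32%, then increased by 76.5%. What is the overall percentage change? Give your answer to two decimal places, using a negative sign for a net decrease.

The combined multiplier is 0.391 × 0.68 × 1.765 = 0.4692782.
That corresponds to a decrease of 53.07%.

-53.07%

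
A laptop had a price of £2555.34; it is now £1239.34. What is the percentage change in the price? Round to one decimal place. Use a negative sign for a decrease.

-51.5%

Change: £1239.34 − £2555.34 = -£1316.00.
Relative to the original: -£1316.00 ÷ £2555.34 ≈ -51.5%.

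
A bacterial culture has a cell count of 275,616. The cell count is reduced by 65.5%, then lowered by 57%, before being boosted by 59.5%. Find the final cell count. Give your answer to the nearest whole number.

After the 65.5% decrease: 275,616 × 0.345 = 95087.52.
After the 57% decrease: 95087.52 × 0.43 = 40887.6336.
Apply the 59.5% increase: 40887.6336 × 1.595 = 65215.775592 ≈ 65,216.

65,216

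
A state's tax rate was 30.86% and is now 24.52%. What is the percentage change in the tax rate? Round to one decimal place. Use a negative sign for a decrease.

The change is 24.52 − 30.86 = -6.34 percentage points.
Relative to the original 30.86%, that is -6.34 ÷ 30.86 ≈ -20.5%.

-20.5%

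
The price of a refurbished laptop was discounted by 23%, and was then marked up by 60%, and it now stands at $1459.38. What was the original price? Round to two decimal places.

Undoing the 60% increase: $1459.38 ÷ 1.6 = $912.1125.
Undoing the 23% decrease: $912.1125 ÷ 0.77 ≈ $1184.56.

$1184.56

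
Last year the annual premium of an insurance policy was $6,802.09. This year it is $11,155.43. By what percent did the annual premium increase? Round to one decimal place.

64.0%

Change: $11,155.43 − $6,802.09 = $4,353.34.
Relative to the original: $4,353.34 ÷ $6,802.09 ≈ 64.0%.
So the annual premium increased by 64.0%.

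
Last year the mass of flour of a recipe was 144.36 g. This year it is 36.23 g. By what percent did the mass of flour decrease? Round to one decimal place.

Change: 36.23 − 144.36 = -108.13.
Relative to the original: -108.13 ÷ 144.36 ≈ -74.9%.
So the mass of flour decreased by 74.9%.

74.9%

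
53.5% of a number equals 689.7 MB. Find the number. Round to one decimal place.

689.7 MB ÷ 0.535 ≈ 1,289.2 MB.

1,289.2 MB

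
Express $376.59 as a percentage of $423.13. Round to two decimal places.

89.00%

$376.59 ÷ $423.13 ≈ 89.00%.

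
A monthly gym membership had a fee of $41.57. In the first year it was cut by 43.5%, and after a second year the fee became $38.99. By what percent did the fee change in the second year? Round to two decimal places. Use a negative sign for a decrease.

After the first year: $41.57 × 0.565 = $23.48705.
Second-year multiplier: $38.99 ÷ $23.48705 ≈ 1.660064.
That is a change of 66.01%.

66.01%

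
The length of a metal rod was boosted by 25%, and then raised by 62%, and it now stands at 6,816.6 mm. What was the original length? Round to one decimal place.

Undoing the 62% increase: 6,816.6 ÷ 1.62 ≈ 4207.777778.
Undoing the 25% increase: 4207.777778 ÷ 1.25 ≈ 3,366.2 mm.

3,366.2 mm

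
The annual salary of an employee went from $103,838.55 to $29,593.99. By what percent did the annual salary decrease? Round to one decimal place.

Change: $29,593.99 − $103,838.55 = -$74,244.56.
Relative to the original: -$74,244.56 ÷ $103,838.55 ≈ -71.5%.
So the annual salary decreased by 71.5%.

71.5%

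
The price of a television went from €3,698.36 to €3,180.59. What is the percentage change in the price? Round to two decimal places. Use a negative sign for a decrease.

Change: €3,180.59 − €3,698.36 = -€517.77.
Relative to the original: -€517.77 ÷ €3,698.36 ≈ -14.00%.

-14.00%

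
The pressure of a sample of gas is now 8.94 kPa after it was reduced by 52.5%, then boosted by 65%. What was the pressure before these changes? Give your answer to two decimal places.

11.41 kPa

Undoing the 65% increase: 8.94 ÷ 1.65 ≈ 5.418182.
Undoing the 52.5% decrease: 5.418182 ÷ 0.475 ≈ 11.41 kPa.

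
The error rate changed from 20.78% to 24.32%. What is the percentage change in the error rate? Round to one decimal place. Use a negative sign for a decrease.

17.0%

The change is 24.32 − 20.78 = 3.54 percentage points.
Relative to the original 20.78%, that is 3.54 ÷ 20.78 ≈ 17.0%.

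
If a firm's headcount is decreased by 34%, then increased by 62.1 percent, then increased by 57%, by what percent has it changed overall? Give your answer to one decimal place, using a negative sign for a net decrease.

A 34% decrease multiplies by 0.66.
Then a 62.1% increase: 0.66 × 1.621 = 1.06986.
Then a 57% increase: 1.06986 × 1.57 = 1.6796802.
Overall factor 1.6796802, i.e. 68.0%.

68.0%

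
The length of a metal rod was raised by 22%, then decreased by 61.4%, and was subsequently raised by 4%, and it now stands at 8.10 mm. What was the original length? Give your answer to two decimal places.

Undoing the 4% increase: 8.10 ÷ 1.04 ≈ 7.788462.
Undoing the 61.4% decrease: 7.788462 ÷ 0.386 ≈ 20.177363.
Undoing the 22% increase: 20.177363 ÷ 1.22 ≈ 16.54 mm.

16.54 mm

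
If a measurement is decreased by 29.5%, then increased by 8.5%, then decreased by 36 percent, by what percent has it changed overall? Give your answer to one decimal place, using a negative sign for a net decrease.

A 29.5% decrease multiplies by 0.705.
Then an 8.5% increase: 0.705 × 1.085 = 0.764925.
Then a 36% decrease: 0.764925 × 0.64 = 0.489552.
Overall factor 0.489552, i.e. -51.0%.

-51.0%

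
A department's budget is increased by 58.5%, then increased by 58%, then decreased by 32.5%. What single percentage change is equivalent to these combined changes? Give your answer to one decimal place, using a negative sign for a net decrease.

A 58.5% increase multiplies by 1.585.
Then a 58% increase: 1.585 × 1.58 = 2.5043.
Then a 32.5% decrease: 2.5043 × 0.675 = 1.6904025.
Overall factor 1.6904025, i.e. 69.0%.

69.0%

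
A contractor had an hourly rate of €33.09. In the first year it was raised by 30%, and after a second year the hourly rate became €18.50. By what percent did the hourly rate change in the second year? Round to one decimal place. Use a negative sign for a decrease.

-57.0%

After the first year: €33.09 × 1.3 = €43.017.
Second-year multiplier: €18.50 ÷ €43.017 ≈ 0.43006.
That is a change of -57.0%.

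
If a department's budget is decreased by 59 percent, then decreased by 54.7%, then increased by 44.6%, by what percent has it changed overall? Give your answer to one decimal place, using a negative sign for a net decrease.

The combined multiplier is 0.41 × 0.453 × 1.446 = 0.26856558.
That corresponds to a decrease of 73.1%.

-73.1%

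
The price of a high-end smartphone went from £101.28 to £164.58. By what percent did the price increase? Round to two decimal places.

62.50%

Change: £164.58 − £101.28 = £63.30.
Relative to the original: £63.30 ÷ £101.28 = 62.50%.
So the price increased by 62.50%.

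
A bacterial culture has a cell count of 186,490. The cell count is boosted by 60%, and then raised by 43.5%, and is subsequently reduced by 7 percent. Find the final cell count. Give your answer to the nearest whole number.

398,208

Each change multiplies by a factor: 1.6 × 1.435 × 0.93 = 2.13528.
186,490 × 2.13528 = 398208.3672 ≈ 398,208.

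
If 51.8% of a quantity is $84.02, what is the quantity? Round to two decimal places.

$162.20

$84.02 ÷ 0.518 ≈ $162.20.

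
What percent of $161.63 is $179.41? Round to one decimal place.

111.0%

$179.41 ÷ $161.63 ≈ 111.0%.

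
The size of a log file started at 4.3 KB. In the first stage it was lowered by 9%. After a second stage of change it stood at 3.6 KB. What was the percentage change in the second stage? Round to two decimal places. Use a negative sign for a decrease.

-8.00%

After the first stage: 4.3 × 0.91 = 3.913.
Second-stage multiplier: 3.6 ÷ 3.913 ≈ 0.92001.
That is a change of -8.00%.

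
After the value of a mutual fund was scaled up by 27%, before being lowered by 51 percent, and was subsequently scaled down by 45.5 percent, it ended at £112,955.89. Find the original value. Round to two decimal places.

The overall multiplier applied was 1.27 × 0.49 × 0.545 = 0.3391535.
So the original value was £112,955.89 ÷ 0.3391535 ≈ £333,052.41.

£333,052.41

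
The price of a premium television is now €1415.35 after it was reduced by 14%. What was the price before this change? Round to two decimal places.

€1645.76

The overall multiplier applied was 0.86.
So the original price was €1415.35 ÷ 0.86 ≈ €1645.76.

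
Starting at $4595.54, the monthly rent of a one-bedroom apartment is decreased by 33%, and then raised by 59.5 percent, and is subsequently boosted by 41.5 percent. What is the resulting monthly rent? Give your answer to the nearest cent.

$6949.10

Apply the 33% decrease: $4595.54 × 0.67 = $3079.0118.
After the 59.5% increase: $3079.0118 × 1.595 = $4911.023821.
Apply the 41.5% increase: $4911.023821 × 1.415 = $6949.098706715 ≈ $6949.10.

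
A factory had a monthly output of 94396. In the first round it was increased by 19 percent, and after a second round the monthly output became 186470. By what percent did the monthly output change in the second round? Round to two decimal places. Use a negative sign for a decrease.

66.00%

After the first round: 94396 × 1.19 = 112331.24.
Second-round multiplier: 186470 ÷ 112331.24 ≈ 1.660001.
That is a change of 66.00%.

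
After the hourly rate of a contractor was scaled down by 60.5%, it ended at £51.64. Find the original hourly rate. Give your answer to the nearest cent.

£130.73

The overall multiplier applied was 0.395.
So the original hourly rate was £51.64 ÷ 0.395 ≈ £130.73.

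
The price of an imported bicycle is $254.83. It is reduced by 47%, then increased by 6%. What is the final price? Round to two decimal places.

Each change multiplies by a factor: 0.53 × 1.06 = 0.5618.
$254.83 × 0.5618 = $143.163494 ≈ $143.16.

$143.16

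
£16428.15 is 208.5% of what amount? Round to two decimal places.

£16428.15 ÷ 2.085 ≈ £7879.21.

£7879.21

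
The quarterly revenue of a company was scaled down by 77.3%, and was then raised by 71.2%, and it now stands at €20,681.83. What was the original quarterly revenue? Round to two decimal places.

€53,218.10

The overall multiplier applied was 0.227 × 1.712 = 0.388624.
So the original quarterly revenue was €20,681.83 ÷ 0.388624 ≈ €53,218.10.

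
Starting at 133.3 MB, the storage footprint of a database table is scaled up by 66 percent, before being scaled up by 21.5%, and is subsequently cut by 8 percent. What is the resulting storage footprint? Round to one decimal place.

66% increase: 133.3 × 1.66 = 221.278.
21.5% increase: 221.278 × 1.215 = 268.85277.
After the 8% decrease: 268.85277 × 0.92 = 247.3445484 ≈ 247.3.

247.3 MB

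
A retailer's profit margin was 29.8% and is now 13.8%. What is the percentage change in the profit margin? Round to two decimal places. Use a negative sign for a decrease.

-53.69%

The change is 13.8 − 29.8 = -16.0 percentage points.
Relative to the original 29.8%, that is -16.0 ÷ 29.8 ≈ -53.69%.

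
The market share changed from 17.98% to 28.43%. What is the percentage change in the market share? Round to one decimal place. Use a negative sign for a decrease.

The change is 28.43 − 17.98 = 10.45 percentage points.
Relative to the original 17.98%, that is 10.45 ÷ 17.98 ≈ 58.1%.

58.1%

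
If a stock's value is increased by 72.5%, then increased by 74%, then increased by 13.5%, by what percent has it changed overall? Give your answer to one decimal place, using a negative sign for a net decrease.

240.7%

The combined multiplier is 1.725 × 1.74 × 1.135 = 3.4067025.
That corresponds to an increase of 240.7%.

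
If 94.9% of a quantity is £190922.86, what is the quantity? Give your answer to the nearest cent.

£190922.86 ÷ 0.949 ≈ £201183.20.

£201183.20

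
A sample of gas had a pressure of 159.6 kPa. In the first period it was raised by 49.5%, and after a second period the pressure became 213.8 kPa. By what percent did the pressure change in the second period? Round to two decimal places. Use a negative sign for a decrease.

-10.39%

After the first period: 159.6 × 1.495 = 238.602.
Second-period multiplier: 213.8 ÷ 238.602 ≈ 0.896053.
That is a change of -10.39%.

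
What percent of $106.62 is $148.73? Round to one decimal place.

$148.73 ÷ $106.62 ≈ 139.5%.

139.5%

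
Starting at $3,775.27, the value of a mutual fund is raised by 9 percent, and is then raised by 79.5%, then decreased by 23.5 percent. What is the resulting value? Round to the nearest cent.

9% increase: $3,775.27 × 1.09 = $4115.0443.
79.5% increase: $4115.0443 × 1.795 = $7386.5045185.
Apply the 23.5% decrease: $7386.5045185 × 0.765 = $5650.6759566525 ≈ $5,650.68.

$5,650.68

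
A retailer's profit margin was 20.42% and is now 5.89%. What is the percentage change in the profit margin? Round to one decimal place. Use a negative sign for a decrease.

The change is 5.89 − 20.42 = -14.53 percentage points.
Relative to the original 20.42%, that is -14.53 ÷ 20.42 ≈ -71.2%.

-71.2%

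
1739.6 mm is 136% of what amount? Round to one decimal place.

1279.1 mm

1739.6 mm ÷ 1.36 ≈ 1279.1 mm.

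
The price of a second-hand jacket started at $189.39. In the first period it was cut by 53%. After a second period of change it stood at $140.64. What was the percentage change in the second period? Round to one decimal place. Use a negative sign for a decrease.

After the first period: $189.39 × 0.47 = $89.0133.
Second-period multiplier: $140.64 ÷ $89.0133 ≈ 1.57999.
That is a change of 58.0%.

58.0%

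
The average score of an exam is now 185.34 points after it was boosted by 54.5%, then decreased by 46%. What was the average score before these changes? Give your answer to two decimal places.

222.15 points

Undoing the 46% decrease: 185.34 ÷ 0.54 ≈ 343.222222.
Undoing the 54.5% increase: 343.222222 ÷ 1.545 ≈ 222.15 points.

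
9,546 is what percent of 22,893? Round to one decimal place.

41.7%

9,546 ÷ 22,893 ≈ 41.7%.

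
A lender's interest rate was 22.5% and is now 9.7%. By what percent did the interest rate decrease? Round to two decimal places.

The change is 9.7 − 22.5 = -12.8 percentage points.
Relative to the original 22.5%, that is -12.8 ÷ 22.5 ≈ -56.89%.
So the interest rate fell by 56.89%.

56.89%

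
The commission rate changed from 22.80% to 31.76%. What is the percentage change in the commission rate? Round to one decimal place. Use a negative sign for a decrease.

39.3%

The change is 31.76 − 22.80 = 8.96 percentage points.
Relative to the original 22.80%, that is 8.96 ÷ 22.80 ≈ 39.3%.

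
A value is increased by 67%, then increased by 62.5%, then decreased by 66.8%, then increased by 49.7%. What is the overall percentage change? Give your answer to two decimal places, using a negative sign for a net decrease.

A 67% increase multiplies by 1.67.
Then a 62.5% increase: 1.67 × 1.625 = 2.71375.
Then a 66.8% decrease: 2.71375 × 0.332 = 0.900965.
Then a 49.7% increase: 0.900965 × 1.497 = 1.348744605.
Overall factor 1.348744605, i.e. 34.87%.

34.87%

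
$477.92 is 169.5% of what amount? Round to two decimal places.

$477.92 ÷ 1.695 ≈ $281.96.

$281.96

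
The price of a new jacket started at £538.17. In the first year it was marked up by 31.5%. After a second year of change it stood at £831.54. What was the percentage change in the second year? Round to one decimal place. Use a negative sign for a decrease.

After the first year: £538.17 × 1.315 = £707.69355.
Second-year multiplier: £831.54 ÷ £707.69355 ≈ 1.175.
That is a change of 17.5%.

17.5%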